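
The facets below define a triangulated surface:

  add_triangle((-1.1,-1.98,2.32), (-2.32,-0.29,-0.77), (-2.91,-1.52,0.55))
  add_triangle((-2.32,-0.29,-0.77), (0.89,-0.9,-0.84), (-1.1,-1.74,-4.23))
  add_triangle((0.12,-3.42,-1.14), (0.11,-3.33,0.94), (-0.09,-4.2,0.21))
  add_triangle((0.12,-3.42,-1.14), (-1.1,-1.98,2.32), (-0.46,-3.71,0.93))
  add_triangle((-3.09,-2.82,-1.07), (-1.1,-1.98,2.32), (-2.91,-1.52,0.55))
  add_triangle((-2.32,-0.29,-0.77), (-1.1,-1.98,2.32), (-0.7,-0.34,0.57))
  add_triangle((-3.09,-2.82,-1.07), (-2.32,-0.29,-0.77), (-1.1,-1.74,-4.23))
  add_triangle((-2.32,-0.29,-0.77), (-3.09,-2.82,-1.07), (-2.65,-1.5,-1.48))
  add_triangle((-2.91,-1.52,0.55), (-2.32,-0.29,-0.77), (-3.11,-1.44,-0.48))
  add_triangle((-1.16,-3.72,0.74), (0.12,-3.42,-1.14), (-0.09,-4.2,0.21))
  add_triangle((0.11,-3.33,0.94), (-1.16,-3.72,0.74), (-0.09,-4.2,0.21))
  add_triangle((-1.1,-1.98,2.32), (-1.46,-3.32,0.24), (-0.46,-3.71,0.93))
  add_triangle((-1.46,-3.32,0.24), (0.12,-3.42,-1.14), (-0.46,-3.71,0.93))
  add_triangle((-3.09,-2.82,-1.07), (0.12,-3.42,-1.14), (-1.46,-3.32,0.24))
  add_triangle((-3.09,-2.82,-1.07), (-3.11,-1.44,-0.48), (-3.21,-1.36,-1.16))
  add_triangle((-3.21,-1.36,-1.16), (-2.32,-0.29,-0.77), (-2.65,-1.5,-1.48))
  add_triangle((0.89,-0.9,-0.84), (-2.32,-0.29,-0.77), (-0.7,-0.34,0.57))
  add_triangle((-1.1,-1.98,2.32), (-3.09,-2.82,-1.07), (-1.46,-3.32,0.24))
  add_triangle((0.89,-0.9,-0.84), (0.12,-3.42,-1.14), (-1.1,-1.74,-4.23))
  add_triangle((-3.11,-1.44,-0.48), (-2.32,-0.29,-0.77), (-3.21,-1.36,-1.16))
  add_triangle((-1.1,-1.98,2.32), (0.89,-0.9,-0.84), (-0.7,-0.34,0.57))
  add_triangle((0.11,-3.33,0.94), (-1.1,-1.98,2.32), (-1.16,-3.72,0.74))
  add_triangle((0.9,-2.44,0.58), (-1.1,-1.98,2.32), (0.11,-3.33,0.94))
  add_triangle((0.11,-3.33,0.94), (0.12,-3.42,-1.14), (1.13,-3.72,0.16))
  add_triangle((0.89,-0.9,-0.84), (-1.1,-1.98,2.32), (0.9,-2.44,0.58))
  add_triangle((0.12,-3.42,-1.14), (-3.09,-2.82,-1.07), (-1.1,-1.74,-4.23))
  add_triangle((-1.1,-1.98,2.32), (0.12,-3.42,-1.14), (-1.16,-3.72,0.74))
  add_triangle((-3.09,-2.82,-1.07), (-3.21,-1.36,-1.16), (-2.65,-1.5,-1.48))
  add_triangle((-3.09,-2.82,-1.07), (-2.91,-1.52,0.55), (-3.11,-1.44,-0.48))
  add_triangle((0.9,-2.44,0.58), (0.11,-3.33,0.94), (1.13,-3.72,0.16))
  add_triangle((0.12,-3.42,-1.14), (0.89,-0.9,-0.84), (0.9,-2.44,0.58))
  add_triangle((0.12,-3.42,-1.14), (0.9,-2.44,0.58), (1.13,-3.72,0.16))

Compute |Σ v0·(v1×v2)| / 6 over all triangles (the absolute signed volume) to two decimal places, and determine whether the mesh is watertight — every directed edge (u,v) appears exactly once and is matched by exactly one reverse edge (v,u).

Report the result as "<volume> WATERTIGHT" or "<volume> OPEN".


28.19 WATERTIGHT

Per-triangle v0·(v1×v2)/6:
  t1: +0.1205
  t2: -0.8077
  t3: +0.2711
  t4: -0.4418
  t5: +2.3628
  t6: +0.3095
  t7: +3.6095
  t8: -0.5450
  t9: +0.3693
  t10: +0.9164
  t11: +0.6553
  t12: +1.4951
  t13: +1.4939
  t14: +2.5647
  t15: +0.5174
  t16: +0.1798
  t17: -0.4246
  t18: +2.3899
  t19: +2.1433
  t20: +0.2432
  t21: -0.2408
  t22: +1.4545
  t23: +0.7305
  t24: +1.1733
  t25: -0.3648
  t26: +6.5486
  t27: -0.8722
  t28: +0.4316
  t29: +0.7725
  t30: +0.3440
  t31: +0.9324
  t32: -0.1439
Σ = +28.1882 → |volume| = 28.19

Directed edges: 96 total, each appears once with its reverse present → watertight.


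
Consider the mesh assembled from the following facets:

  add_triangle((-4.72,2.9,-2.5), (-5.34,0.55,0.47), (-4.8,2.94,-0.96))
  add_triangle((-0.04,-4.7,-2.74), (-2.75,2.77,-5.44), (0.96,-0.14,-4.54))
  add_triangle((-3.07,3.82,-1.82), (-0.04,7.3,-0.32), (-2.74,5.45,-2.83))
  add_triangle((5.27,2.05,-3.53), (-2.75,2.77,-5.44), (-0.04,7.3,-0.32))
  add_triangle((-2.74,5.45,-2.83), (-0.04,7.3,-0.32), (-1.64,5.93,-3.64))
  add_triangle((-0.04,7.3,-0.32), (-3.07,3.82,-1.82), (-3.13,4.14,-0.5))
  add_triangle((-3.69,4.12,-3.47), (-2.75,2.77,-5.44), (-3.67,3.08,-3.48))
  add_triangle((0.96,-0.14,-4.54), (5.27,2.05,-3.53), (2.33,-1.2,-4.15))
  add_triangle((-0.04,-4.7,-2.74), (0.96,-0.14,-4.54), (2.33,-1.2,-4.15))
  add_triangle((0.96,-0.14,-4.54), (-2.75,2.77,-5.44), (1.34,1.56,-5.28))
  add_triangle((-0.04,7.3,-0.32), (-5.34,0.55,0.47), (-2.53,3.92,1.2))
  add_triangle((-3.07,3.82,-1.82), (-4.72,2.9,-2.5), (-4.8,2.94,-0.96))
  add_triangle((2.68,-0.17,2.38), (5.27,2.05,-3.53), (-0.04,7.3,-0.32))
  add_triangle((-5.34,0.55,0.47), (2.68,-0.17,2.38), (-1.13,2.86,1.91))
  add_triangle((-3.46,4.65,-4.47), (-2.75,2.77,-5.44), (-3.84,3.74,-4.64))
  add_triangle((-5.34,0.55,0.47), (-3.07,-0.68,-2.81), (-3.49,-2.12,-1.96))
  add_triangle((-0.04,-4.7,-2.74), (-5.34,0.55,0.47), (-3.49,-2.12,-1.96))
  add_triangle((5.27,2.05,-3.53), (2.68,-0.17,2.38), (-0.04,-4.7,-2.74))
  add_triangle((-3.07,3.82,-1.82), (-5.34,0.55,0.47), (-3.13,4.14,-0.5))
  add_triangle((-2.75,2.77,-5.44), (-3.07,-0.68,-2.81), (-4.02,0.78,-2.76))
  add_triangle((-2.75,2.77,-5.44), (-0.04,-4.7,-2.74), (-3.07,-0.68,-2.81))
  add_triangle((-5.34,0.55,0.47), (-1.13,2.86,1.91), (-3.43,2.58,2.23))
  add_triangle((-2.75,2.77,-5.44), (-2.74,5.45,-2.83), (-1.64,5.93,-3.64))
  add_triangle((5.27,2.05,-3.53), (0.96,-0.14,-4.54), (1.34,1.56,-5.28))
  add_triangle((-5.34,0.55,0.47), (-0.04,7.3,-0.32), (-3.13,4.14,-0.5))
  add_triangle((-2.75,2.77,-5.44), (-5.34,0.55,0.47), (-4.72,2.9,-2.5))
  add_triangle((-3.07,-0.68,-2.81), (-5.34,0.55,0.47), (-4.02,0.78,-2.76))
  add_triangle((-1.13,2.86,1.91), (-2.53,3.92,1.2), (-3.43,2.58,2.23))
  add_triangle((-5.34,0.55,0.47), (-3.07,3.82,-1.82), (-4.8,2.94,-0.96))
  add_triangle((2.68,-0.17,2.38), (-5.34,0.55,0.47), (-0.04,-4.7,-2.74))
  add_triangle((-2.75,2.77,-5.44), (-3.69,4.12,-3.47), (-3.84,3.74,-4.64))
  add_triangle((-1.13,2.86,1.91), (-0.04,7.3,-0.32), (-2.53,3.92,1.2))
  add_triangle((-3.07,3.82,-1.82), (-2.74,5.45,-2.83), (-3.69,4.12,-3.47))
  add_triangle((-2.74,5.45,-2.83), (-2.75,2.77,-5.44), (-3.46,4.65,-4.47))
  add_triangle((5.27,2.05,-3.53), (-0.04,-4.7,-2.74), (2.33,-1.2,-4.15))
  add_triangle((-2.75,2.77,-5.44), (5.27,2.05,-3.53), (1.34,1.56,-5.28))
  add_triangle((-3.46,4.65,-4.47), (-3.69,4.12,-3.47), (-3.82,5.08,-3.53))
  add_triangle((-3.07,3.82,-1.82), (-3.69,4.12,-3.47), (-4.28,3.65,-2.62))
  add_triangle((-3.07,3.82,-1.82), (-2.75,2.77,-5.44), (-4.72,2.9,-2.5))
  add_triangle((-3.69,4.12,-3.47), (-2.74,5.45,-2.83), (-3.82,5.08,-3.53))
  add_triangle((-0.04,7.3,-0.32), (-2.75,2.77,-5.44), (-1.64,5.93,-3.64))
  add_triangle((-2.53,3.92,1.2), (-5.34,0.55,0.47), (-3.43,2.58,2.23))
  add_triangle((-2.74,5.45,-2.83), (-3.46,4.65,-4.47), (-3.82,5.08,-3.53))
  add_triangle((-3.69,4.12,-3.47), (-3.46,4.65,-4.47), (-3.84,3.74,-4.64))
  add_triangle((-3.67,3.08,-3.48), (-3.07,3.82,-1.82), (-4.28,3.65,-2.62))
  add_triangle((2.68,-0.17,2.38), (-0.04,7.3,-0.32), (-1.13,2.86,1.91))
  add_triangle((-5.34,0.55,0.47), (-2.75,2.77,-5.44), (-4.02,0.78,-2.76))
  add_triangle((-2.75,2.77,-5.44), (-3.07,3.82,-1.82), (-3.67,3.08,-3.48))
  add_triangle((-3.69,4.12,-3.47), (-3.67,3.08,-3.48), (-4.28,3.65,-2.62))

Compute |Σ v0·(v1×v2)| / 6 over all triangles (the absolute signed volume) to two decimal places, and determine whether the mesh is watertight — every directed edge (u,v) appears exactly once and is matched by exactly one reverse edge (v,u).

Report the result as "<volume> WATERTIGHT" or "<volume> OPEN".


Per-triangle v0·(v1×v2)/6:
  t1: +3.3757
  t2: +14.9983
  t3: +4.1632
  t4: +45.6211
  t5: +6.0775
  t6: +5.0660
  t7: +1.7809
  t8: +6.0420
  t9: +5.5750
  t10: +5.5813
  t11: +7.3997
  t12: +2.4058
  t13: +26.4580
  t14: +6.2166
  t15: +1.7175
  t16: +4.7870
  t17: +3.4377
  t18: +20.1252
  t19: +4.6836
  t20: +4.0881
  t21: +11.6899
  t22: -1.1200
  t23: +5.5668
  t24: +5.5318
  t25: +3.9363
  t26: +5.7544
  t27: +3.7640
  t28: +1.8664
  t29: -0.2385
  t30: +10.6929
  t31: -0.7708
  t32: +4.3521
  t33: +1.6299
  t34: +1.5448
  t35: +5.5349
  t36: +8.1362
  t37: +0.6396
  t38: +1.0796
  t39: +5.8949
  t40: -0.2185
  t41: -0.8446
  t42: +4.3428
  t43: +1.4543
  t44: +0.9074
  t45: -1.0554
  t46: +9.8510
  t47: +5.0409
  t48: -2.4628
  t49: +0.8992
Σ = +272.9999 → |volume| = 273.00

Directed edges: 147 total; 3 unmatched, e.g. (-3.07,-0.68,-2.81)→(-3.49,-2.12,-1.96) → open.

273.00 OPEN


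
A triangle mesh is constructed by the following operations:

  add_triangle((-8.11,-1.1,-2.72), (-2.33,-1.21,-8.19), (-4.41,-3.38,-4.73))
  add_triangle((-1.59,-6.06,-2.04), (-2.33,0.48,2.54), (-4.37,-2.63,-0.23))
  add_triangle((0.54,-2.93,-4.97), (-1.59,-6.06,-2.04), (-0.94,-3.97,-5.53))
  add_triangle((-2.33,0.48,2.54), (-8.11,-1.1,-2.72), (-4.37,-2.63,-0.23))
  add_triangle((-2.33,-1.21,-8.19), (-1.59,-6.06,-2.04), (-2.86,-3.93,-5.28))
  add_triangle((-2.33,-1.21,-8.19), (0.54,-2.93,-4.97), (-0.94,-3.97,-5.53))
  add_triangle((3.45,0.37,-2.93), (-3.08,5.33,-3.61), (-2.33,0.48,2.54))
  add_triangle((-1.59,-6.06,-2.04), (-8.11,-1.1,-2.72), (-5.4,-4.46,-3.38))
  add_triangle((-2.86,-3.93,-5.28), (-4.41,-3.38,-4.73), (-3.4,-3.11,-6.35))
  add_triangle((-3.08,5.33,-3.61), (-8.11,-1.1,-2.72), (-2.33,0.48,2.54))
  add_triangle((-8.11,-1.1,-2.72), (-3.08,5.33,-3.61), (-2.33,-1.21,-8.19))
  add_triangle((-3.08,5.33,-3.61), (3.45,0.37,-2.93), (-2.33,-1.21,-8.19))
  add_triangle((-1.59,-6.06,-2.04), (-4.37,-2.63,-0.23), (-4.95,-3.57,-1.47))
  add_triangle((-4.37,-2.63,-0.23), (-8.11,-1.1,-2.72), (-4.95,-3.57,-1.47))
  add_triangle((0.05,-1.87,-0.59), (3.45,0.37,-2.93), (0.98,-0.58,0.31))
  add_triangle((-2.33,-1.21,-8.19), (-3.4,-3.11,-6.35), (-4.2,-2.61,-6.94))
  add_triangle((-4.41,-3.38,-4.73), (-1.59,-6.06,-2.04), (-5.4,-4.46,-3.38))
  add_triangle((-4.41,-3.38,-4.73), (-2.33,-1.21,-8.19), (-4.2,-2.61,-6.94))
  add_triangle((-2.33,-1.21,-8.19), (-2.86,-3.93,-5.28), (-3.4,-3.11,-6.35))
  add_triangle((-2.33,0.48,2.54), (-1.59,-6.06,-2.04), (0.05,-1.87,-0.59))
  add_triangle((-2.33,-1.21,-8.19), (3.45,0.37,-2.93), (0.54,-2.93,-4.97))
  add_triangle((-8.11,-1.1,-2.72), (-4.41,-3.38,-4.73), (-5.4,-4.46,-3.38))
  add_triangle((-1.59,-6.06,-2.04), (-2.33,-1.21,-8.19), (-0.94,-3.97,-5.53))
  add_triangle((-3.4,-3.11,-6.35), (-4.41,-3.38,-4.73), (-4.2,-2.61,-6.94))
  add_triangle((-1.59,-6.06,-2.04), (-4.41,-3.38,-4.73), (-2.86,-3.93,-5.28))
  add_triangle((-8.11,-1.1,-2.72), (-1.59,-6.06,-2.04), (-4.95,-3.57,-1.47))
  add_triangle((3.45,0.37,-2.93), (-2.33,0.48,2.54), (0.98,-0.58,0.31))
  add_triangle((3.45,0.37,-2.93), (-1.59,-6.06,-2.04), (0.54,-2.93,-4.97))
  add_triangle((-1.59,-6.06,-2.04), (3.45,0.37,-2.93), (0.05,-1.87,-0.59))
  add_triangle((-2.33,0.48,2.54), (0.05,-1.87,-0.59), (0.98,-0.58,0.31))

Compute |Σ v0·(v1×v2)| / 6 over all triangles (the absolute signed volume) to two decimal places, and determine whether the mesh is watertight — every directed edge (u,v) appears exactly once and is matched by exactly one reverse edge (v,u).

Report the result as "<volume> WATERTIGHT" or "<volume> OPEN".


Per-triangle v0·(v1×v2)/6:
  t1: +23.9288
  t2: +7.2144
  t3: +5.1343
  t4: +10.4759
  t5: +6.3325
  t6: +6.5114
  t7: +4.4393
  t8: +4.8021
  t9: +2.6335
  t10: +28.5773
  t11: +60.6713
  t12: +36.5333
  t13: +3.6533
  t14: +4.3175
  t15: +1.4475
  t16: +3.1512
  t17: +8.6613
  t18: -1.5169
  t19: +2.8258
  t20: +1.3967
  t21: +14.9799
  t22: +10.4803
  t23: +9.3229
  t24: +2.1124
  t25: +7.4454
  t26: +7.4056
  t27: +0.7005
  t28: +9.4528
  t29: +1.8017
  t30: +1.0740
Σ = +285.9663 → |volume| = 285.97

Directed edges: 90 total, each appears once with its reverse present → watertight.

285.97 WATERTIGHT


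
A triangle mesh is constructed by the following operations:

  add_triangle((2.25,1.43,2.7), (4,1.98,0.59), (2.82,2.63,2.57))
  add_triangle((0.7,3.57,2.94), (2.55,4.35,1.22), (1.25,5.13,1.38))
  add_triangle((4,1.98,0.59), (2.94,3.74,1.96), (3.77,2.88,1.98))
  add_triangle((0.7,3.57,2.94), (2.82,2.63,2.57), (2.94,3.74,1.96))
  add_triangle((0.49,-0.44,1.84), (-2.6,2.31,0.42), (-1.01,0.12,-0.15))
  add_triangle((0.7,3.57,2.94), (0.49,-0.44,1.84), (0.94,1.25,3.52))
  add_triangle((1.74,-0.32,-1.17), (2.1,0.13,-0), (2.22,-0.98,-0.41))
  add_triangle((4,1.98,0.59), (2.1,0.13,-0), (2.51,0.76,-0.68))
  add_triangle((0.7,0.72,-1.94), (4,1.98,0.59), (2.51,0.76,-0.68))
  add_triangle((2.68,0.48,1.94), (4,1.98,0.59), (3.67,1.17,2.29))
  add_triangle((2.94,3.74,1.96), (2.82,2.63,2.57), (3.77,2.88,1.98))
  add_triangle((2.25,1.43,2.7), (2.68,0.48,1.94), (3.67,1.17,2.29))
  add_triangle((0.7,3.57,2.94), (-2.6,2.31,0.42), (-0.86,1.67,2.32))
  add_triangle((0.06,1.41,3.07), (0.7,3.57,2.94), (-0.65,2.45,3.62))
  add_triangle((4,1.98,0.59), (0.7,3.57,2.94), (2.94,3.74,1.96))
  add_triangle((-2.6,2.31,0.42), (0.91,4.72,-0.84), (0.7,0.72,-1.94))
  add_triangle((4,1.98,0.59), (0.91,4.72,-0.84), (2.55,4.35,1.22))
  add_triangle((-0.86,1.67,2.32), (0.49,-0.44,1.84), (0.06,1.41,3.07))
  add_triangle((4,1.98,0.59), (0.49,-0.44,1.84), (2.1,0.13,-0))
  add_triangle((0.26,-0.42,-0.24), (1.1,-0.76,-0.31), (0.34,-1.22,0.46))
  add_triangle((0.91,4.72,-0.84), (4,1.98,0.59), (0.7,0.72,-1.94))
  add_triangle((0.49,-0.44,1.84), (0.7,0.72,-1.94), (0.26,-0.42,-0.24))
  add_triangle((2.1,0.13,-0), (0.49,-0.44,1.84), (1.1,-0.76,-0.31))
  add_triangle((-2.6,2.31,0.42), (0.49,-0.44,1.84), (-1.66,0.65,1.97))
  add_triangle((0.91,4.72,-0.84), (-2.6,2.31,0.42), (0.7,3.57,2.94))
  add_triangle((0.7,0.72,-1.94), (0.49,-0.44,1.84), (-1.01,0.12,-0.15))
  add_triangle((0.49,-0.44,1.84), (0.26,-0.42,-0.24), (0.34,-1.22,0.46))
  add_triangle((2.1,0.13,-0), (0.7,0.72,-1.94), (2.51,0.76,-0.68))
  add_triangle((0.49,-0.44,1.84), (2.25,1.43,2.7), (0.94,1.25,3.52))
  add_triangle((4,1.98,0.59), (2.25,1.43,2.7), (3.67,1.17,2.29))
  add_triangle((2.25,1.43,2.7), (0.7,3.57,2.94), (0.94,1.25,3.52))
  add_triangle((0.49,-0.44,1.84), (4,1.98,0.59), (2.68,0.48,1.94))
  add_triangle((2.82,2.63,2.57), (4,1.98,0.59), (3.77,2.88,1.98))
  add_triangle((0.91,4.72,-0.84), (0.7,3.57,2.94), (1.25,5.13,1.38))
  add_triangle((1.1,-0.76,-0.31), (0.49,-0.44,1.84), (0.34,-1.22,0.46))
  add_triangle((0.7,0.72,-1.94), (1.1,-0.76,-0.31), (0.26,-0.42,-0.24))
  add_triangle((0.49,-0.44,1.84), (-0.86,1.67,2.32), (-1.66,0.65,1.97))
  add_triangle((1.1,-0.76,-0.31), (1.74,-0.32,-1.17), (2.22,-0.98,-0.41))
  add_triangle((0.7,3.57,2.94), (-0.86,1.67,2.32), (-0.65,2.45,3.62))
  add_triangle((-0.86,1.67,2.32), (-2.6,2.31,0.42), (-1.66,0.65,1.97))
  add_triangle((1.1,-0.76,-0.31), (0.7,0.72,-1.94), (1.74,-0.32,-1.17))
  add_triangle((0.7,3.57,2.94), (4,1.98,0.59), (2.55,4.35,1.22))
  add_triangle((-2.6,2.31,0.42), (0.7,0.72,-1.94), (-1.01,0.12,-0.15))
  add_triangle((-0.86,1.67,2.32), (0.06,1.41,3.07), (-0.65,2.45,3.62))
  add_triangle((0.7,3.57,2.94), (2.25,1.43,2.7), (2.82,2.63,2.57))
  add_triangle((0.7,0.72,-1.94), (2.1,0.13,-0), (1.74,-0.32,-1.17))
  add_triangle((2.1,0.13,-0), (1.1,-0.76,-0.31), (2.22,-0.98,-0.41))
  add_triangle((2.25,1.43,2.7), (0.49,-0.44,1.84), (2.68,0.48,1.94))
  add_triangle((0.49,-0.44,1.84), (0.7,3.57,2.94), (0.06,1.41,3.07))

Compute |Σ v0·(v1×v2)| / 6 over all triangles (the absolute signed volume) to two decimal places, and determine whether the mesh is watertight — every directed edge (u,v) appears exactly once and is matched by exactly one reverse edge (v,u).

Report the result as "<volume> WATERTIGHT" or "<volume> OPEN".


Per-triangle v0·(v1×v2)/6:
  t1: +1.4942
  t2: +2.5293
  t3: +1.1372
  t4: +2.0662
  t5: +0.6471
  t6: +0.0566
  t7: +0.3962
  t8: +0.5372
  t9: +0.9187
  t10: +0.3210
  t11: +0.8979
  t12: +0.4135
  t13: +2.7634
  t14: +1.0775
  t15: -1.0406
  t16: +3.9737
  t17: +4.4074
  t18: +0.4549
  t19: +1.2128
  t20: +0.0546
  t21: +5.5733
  t22: -0.2036
  t23: +0.5843
  t24: -0.6825
  t25: +8.5730
  t26: -0.1076
  t27: -0.0784
  t28: +0.2495
  t29: +0.9804
  t30: +1.3896
  t31: +2.2893
  t32: -0.2948
  t33: +0.2844
  t34: +0.7128
  t35: +0.3469
  t36: +0.1136
  t37: +0.9824
  t38: +0.1039
  t39: +0.4967
  t40: +1.4477
  t41: +0.1319
  t42: +4.0260
  t43: +0.7975
  t44: +0.1418
  t45: +1.6137
  t46: +0.5675
  t47: -0.0024
  t48: +0.9339
  t49: +0.9382
Σ = +56.2277 → |volume| = 56.23

Directed edges: 147 total; 3 unmatched, e.g. (2.55,4.35,1.22)→(1.25,5.13,1.38) → open.

56.23 OPEN


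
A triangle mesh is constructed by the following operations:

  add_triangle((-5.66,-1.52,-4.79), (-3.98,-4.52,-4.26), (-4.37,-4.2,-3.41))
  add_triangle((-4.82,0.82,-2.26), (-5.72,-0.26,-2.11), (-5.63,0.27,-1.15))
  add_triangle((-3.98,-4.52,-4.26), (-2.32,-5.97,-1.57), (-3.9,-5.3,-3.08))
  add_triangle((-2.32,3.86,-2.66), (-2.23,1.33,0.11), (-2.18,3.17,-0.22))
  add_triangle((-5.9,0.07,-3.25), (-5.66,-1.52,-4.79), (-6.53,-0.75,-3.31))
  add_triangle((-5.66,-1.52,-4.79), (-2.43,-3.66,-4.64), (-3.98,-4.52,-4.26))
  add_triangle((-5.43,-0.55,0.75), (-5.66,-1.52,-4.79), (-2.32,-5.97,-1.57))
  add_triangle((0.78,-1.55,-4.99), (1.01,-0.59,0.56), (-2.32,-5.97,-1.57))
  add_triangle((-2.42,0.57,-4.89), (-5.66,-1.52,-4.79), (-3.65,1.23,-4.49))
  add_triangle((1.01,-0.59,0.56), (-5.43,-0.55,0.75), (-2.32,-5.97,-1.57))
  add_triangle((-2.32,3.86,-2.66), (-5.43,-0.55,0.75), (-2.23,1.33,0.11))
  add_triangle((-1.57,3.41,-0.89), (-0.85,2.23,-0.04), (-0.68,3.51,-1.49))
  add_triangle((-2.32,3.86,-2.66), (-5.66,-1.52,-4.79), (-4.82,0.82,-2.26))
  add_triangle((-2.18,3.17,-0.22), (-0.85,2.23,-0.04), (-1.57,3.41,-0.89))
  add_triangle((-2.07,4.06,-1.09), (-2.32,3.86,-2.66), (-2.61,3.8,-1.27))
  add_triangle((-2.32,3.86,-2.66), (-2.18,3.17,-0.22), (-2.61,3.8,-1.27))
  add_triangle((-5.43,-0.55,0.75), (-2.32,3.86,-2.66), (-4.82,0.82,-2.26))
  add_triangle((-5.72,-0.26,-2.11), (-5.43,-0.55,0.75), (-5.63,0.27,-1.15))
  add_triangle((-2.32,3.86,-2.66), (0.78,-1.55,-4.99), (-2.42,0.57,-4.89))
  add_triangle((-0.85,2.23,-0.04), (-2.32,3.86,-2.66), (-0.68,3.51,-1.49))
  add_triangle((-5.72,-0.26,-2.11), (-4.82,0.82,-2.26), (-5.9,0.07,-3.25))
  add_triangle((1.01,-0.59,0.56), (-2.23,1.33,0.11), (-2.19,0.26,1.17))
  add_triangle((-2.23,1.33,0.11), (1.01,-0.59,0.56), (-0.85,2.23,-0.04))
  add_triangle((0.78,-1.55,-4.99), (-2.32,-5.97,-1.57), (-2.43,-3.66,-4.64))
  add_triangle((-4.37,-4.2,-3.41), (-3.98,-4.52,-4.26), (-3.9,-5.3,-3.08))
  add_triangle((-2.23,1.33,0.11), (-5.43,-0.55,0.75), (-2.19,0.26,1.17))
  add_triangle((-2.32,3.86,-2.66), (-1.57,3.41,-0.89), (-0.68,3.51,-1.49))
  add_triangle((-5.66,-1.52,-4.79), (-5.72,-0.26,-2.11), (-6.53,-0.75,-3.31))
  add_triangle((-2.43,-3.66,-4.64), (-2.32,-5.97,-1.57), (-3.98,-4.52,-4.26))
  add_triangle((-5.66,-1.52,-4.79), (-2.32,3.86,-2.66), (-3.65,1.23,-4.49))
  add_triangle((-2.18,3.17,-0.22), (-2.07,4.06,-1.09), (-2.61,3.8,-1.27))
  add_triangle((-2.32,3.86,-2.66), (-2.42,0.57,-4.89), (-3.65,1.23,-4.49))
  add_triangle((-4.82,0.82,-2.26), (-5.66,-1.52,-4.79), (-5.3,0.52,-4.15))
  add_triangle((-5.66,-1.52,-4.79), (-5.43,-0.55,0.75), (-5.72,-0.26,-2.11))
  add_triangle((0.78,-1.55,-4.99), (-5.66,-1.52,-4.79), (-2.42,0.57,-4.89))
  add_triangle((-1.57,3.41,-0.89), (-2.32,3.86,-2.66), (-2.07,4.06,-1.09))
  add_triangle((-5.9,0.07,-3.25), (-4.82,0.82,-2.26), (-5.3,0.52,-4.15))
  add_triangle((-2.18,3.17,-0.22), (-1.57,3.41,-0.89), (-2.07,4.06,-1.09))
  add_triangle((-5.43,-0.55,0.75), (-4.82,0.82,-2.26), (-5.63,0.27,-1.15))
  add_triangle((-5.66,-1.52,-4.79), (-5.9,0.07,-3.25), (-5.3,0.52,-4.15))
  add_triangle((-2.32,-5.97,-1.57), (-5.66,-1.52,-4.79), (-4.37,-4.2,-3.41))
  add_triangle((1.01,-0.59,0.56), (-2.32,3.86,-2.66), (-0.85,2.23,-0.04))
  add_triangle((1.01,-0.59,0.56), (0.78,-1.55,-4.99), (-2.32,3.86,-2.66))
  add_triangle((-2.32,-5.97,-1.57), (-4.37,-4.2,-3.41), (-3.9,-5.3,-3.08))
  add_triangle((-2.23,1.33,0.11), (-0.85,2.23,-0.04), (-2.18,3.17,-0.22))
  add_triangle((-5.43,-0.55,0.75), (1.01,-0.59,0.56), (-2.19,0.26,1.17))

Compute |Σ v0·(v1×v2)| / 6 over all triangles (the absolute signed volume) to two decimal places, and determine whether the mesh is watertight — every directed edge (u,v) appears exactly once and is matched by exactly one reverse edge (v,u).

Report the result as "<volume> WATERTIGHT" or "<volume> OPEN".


137.26 OPEN

Per-triangle v0·(v1×v2)/6:
  t1: +3.4845
  t2: +1.1597
  t3: +1.8936
  t4: +1.6266
  t5: +1.8086
  t6: +5.8810
  t7: +27.2988
  t8: +6.6341
  t9: +4.3132
  t10: +4.8150
  t11: +3.4628
  t12: +0.3460
  t13: +9.0825
  t14: +0.2829
  t15: +0.6794
  t16: -0.1737
  t17: +7.3141
  t18: +1.6482
  t19: +7.6579
  t20: -1.0836
  t21: +0.9081
  t22: +0.2420
  t23: +0.3909
  t24: +9.6527
  t25: +1.2860
  t26: +1.3079
  t27: +1.0562
  t28: -0.0825
  t29: +5.0565
  t30: +4.4726
  t31: +0.3825
  t32: +3.5534
  t33: -2.6659
  t34: +4.0951
  t35: +11.2190
  t36: +0.1792
  t37: +1.1006
  t38: +0.0817
  t39: +0.0573
  t40: +2.6721
  t41: -0.3310
  t42: +0.5827
  t43: +2.5393
  t44: +0.3717
  t45: +0.1528
  t46: +0.8485
Σ = +137.2609 → |volume| = 137.26

Directed edges: 138 total; 6 unmatched, e.g. (-6.53,-0.75,-3.31)→(-5.9,0.07,-3.25) → open.


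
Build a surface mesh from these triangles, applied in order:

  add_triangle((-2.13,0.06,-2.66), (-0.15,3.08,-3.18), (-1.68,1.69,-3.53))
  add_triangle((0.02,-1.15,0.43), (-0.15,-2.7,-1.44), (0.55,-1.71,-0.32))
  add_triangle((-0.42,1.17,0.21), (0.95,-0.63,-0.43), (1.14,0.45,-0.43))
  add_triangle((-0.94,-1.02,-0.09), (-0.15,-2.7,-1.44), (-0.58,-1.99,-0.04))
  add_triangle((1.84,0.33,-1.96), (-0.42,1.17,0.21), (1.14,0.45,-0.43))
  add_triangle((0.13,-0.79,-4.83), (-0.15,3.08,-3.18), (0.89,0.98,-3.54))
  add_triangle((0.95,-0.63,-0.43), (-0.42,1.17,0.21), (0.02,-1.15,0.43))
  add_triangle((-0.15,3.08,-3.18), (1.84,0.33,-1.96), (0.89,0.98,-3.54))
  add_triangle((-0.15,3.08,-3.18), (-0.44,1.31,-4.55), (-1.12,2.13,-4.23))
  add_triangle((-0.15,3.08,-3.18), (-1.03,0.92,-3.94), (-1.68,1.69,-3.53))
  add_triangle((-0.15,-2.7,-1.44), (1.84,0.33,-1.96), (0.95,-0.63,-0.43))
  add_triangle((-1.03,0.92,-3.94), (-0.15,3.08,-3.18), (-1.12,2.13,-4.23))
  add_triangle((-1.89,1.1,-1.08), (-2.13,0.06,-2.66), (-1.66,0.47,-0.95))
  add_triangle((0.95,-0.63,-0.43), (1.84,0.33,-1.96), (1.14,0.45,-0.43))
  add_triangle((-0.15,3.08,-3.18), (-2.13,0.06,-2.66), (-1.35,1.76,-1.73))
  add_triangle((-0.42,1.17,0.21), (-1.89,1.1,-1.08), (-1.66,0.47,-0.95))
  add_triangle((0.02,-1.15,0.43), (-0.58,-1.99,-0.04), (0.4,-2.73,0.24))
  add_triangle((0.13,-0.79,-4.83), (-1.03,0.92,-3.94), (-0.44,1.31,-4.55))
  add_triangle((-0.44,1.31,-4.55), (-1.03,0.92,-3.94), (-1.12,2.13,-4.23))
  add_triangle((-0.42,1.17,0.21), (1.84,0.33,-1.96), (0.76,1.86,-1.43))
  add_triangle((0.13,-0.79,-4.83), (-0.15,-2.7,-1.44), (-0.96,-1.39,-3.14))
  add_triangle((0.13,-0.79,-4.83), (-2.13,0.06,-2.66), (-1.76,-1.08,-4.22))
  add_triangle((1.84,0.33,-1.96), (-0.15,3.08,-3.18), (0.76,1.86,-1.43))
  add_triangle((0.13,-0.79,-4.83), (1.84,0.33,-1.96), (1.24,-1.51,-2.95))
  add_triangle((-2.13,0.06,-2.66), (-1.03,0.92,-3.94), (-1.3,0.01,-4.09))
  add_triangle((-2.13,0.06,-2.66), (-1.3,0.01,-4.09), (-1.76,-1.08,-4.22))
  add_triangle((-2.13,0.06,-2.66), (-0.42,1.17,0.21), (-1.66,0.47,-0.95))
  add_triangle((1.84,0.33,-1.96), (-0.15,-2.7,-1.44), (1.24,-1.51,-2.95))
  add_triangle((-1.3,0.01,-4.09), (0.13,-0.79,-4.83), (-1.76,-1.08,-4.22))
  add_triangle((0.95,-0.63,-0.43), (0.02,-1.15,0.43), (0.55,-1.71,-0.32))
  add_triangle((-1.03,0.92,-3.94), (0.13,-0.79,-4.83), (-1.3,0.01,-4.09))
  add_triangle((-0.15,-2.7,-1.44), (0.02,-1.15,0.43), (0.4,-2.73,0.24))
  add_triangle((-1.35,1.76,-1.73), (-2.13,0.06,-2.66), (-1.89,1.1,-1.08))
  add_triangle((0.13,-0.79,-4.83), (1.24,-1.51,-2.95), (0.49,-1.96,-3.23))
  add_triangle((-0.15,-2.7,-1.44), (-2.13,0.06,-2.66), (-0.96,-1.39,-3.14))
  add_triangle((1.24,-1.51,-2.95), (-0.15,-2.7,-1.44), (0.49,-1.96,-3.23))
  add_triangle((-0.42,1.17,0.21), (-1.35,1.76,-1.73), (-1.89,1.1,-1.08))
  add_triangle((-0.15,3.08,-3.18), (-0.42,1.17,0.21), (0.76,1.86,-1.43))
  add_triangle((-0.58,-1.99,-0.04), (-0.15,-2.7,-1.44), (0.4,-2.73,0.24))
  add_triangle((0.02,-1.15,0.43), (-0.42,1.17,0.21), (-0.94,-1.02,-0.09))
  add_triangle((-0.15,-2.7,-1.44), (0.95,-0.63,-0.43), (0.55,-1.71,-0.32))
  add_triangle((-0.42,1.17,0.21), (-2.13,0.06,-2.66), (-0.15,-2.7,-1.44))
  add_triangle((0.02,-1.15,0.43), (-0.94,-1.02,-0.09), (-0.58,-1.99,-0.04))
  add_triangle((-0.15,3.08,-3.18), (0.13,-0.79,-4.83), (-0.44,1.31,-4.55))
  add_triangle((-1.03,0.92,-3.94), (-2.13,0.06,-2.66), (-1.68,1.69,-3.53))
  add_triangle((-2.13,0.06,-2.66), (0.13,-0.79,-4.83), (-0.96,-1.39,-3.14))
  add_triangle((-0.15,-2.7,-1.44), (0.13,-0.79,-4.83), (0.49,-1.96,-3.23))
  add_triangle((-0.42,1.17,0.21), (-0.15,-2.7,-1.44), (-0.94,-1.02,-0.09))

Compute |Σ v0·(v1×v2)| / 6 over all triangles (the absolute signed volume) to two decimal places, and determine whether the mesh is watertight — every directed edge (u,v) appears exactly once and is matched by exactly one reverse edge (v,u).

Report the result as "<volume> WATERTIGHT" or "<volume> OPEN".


32.49 OPEN

Per-triangle v0·(v1×v2)/6:
  t1: -0.1816
  t2: +0.2805
  t3: -0.0083
  t4: +0.3101
  t5: +0.3174
  t6: +2.5988
  t7: +0.0656
  t8: +1.6293
  t9: +1.2759
  t10: +1.5496
  t11: +0.8697
  t12: -0.5328
  t13: +0.2250
  t14: +0.2363
  t15: +1.7813
  t16: +0.0699
  t17: +0.1450
  t18: +1.1703
  t19: +0.5645
  t20: +0.1115
  t21: +1.9390
  t22: -1.4375
  t23: +1.1743
  t24: +2.0861
  t25: +0.8052
  t26: +0.9700
  t27: -0.3514
  t28: +0.4856
  t29: +1.4665
  t30: +0.1063
  t31: +1.1549
  t32: -0.1950
  t33: +0.7990
  t34: +1.0042
  t35: +1.2333
  t36: +0.7235
  t37: +0.4176
  t38: +0.7105
  t39: +0.6118
  t40: +0.1550
  t41: +0.2897
  t42: +0.1901
  t43: +0.0884
  t44: +1.2405
  t45: +1.0946
  t46: +1.9695
  t47: +1.0172
  t48: +0.2637
Σ = +32.4904 → |volume| = 32.49

Directed edges: 144 total; 6 unmatched, e.g. (0.89,0.98,-3.54)→(0.13,-0.79,-4.83) → open.


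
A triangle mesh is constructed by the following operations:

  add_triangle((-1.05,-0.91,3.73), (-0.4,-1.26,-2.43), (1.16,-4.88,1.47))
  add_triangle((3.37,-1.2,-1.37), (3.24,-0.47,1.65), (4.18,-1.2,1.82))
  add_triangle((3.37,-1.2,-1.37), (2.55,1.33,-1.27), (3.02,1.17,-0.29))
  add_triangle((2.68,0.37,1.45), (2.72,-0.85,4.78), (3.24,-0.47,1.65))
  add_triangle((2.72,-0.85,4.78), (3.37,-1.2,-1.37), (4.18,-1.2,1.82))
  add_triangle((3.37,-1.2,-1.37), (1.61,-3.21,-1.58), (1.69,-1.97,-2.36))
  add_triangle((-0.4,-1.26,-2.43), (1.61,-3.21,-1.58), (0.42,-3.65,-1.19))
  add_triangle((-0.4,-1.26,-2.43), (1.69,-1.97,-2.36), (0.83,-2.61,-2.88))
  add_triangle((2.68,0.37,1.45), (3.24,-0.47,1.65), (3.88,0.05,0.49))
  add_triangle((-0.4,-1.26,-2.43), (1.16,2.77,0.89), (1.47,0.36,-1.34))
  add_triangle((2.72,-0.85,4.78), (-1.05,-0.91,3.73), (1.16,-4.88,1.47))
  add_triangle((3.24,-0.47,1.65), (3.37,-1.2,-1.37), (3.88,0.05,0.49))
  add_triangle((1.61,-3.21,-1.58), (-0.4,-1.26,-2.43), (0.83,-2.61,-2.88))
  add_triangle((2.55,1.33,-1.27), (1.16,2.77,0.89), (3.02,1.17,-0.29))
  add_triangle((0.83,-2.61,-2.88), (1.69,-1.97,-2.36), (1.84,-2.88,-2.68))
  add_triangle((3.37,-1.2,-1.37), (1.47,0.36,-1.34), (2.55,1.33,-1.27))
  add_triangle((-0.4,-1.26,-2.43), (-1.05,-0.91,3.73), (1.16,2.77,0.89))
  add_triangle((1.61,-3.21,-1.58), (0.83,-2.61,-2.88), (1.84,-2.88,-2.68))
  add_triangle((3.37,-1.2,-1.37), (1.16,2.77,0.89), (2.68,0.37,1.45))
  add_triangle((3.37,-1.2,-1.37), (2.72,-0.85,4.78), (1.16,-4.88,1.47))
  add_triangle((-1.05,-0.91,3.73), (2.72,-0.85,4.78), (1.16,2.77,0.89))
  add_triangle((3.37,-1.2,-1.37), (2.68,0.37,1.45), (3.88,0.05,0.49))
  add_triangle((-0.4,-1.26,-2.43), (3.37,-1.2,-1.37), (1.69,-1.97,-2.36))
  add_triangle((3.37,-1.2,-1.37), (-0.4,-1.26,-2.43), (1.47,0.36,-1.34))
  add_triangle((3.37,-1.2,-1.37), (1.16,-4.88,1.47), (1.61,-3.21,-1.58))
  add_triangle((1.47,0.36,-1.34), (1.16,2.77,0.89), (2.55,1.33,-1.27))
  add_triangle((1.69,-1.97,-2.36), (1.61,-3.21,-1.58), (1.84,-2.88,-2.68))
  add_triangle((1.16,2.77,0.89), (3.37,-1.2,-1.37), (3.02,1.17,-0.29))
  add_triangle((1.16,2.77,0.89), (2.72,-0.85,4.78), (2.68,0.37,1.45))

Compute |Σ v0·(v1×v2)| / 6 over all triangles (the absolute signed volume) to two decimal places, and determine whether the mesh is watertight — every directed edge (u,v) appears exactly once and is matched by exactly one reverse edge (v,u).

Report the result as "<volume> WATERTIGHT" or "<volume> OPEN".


69.88 OPEN

Per-triangle v0·(v1×v2)/6:
  t1: +4.8598
  t2: +0.8708
  t3: +1.4730
  t4: +1.4119
  t5: +0.7192
  t6: +1.7664
  t7: +1.7008
  t8: +0.5458
  t9: +0.6370
  t10: +1.1476
  t11: +11.7368
  t12: +1.5919
  t13: +0.4169
  t14: +1.3698
  t15: +0.3052
  t16: +0.8174
  t17: +0.3884
  t18: +0.6611
  t19: +3.5274
  t20: +14.8962
  t21: +7.2725
  t22: -0.5043
  t23: +0.6746
  t24: +1.8712
  t25: +5.1974
  t26: +0.3056
  t27: +0.1799
  t28: +0.0407
  t29: +4.0003
Σ = +69.8815 → |volume| = 69.88

Directed edges: 87 total; 7 unmatched, e.g. (-0.4,-1.26,-2.43)→(1.16,-4.88,1.47) → open.


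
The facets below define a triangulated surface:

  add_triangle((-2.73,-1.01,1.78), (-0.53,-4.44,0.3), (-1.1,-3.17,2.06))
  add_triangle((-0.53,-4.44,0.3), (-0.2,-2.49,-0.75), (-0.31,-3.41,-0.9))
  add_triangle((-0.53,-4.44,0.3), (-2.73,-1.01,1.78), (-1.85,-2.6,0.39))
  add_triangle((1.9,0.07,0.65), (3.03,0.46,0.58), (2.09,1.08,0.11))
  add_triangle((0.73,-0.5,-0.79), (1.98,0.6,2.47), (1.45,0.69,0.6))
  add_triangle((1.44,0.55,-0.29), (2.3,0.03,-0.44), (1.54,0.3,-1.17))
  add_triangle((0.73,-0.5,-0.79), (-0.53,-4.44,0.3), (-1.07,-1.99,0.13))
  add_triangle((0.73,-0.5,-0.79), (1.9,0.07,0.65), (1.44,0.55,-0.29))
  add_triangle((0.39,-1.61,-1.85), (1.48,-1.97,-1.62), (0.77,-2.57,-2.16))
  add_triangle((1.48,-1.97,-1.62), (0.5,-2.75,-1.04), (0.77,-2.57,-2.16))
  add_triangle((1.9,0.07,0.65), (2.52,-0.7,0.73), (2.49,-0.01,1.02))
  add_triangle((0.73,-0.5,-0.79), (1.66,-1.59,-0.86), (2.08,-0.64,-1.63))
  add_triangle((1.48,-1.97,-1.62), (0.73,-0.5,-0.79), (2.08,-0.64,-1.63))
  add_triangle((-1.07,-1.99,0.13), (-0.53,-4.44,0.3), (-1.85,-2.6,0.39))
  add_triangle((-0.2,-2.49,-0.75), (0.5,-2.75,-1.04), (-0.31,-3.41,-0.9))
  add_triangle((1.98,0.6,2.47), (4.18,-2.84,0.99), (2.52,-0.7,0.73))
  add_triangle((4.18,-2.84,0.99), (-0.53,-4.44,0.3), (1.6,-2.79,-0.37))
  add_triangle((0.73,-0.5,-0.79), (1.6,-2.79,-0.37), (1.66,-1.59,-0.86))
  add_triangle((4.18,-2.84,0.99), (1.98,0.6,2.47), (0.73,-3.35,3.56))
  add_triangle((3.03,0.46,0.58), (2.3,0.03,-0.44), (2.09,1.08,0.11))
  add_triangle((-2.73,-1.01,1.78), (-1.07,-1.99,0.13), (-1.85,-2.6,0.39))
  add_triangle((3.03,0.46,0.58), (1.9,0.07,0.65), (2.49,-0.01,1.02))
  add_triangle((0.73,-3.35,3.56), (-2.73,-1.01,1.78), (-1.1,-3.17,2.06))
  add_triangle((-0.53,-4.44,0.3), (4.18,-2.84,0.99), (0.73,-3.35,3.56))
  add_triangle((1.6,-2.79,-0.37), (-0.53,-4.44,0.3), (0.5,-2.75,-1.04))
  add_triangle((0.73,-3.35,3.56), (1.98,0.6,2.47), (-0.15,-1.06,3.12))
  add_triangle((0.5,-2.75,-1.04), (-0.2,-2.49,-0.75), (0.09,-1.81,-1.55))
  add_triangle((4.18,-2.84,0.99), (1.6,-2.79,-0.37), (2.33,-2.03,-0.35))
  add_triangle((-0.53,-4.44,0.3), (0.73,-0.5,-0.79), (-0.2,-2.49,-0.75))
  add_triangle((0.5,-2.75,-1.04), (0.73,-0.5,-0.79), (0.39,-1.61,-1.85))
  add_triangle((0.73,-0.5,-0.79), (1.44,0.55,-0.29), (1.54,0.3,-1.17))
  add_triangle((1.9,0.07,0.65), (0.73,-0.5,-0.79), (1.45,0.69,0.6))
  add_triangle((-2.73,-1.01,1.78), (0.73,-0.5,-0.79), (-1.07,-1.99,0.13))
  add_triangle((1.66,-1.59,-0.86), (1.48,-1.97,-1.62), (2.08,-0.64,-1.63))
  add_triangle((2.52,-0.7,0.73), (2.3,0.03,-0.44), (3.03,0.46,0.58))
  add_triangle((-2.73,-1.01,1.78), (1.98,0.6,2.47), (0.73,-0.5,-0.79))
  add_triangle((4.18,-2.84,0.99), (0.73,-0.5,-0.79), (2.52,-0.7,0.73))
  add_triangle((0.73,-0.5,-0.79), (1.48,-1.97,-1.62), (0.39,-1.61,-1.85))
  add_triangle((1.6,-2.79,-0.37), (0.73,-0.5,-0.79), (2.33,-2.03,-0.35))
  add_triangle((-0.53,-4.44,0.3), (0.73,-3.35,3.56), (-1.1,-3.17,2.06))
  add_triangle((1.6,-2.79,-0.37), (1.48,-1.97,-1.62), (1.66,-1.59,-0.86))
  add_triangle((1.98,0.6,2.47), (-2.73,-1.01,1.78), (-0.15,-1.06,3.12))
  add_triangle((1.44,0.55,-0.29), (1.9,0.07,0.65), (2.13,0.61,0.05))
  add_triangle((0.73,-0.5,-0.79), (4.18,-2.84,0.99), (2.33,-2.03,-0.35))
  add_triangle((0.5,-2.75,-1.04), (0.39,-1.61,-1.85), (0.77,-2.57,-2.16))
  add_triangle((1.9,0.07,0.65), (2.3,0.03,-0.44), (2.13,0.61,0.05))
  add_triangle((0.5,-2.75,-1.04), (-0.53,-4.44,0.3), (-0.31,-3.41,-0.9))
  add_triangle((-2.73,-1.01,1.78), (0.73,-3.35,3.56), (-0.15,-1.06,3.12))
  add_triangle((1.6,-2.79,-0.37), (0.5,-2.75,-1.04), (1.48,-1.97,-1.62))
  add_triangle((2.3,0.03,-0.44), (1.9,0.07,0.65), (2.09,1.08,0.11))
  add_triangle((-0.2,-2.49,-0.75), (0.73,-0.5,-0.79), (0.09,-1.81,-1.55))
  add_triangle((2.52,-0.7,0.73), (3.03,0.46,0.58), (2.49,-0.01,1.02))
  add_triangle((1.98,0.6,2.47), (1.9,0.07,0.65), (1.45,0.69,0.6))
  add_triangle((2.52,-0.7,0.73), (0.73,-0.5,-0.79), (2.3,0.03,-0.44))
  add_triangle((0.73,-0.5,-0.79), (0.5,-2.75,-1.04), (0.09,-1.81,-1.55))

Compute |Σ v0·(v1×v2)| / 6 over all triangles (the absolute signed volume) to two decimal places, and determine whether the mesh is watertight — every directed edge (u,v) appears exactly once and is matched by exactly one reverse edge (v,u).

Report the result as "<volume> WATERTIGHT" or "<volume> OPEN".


47.95 OPEN

Per-triangle v0·(v1×v2)/6:
  t1: +2.6502
  t2: -0.0154
  t3: +1.5364
  t4: +0.0783
  t5: -0.4283
  t6: +0.1767
  t7: +0.5101
  t8: -0.2942
  t9: +0.1879
  t10: +0.4895
  t11: -0.0465
  t12: -0.1236
  t13: +0.0705
  t14: +0.1371
  t15: +0.0349
  t16: +1.2306
  t17: +3.0094
  t18: -0.1180
  t19: +8.5689
  t20: +0.3858
  t21: -0.0973
  t22: -0.0038
  t23: +2.8622
  t24: +10.4806
  t25: +1.4111
  t26: +3.0104
  t27: +0.2799
  t28: +0.8367
  t29: -0.4773
  t30: -0.3368
  t31: -0.1162
  t32: +0.1923
  t33: +0.0289
  t34: +0.4037
  t35: +0.5212
  t36: -1.3367
  t37: +0.6786
  t38: +0.1631
  t39: +0.3757
  t40: +3.3234
  t41: +0.3670
  t42: +1.5367
  t43: -0.0249
  t44: +0.2973
  t45: +0.1192
  t46: +0.2183
  t47: +0.6048
  t48: +3.1333
  t49: +0.7905
  t50: -0.4002
  t51: -0.2587
  t52: +0.2485
  t53: +0.3440
  t54: +0.4194
  t55: +0.3194
Σ = +47.9545 → |volume| = 47.95

Directed edges: 165 total; 9 unmatched, e.g. (1.44,0.55,-0.29)→(2.3,0.03,-0.44) → open.


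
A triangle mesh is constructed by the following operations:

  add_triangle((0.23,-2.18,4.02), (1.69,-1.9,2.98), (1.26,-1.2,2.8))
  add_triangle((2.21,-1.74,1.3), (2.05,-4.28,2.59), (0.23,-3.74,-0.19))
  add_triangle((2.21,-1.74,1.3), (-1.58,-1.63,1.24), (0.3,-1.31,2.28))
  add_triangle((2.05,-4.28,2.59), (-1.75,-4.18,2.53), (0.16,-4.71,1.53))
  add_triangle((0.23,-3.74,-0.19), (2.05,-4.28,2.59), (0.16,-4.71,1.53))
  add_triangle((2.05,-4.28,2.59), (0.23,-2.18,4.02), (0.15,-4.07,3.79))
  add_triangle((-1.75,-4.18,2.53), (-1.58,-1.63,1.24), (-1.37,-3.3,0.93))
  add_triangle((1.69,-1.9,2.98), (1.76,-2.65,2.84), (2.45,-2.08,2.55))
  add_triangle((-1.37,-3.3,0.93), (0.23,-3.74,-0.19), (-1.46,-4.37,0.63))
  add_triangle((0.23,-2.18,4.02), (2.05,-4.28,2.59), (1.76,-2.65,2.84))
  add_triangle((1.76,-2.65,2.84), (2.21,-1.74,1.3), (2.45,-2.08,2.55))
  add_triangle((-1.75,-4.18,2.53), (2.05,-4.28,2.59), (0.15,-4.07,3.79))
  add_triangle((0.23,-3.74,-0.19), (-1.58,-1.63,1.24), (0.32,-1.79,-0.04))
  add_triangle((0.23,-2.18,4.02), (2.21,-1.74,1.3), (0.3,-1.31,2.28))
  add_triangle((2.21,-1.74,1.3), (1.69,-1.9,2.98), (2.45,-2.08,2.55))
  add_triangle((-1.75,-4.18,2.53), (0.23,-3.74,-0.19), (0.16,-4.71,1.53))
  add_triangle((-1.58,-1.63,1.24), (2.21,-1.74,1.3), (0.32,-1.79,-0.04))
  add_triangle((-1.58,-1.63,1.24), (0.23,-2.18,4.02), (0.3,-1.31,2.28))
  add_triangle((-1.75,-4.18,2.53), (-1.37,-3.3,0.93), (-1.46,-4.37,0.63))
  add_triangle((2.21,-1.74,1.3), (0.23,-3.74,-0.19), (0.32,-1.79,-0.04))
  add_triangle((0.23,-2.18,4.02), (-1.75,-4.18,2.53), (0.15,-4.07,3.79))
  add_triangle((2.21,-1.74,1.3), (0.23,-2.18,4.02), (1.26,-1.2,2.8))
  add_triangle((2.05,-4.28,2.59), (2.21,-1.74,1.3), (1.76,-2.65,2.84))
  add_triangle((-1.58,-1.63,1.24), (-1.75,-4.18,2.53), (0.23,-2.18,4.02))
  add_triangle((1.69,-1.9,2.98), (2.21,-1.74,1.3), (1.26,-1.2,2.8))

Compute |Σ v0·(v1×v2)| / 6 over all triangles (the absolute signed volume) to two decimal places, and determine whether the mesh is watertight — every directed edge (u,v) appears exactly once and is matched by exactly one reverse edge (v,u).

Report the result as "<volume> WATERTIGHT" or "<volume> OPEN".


Per-triangle v0·(v1×v2)/6:
  t1: +0.5334
  t2: +2.1338
  t3: -1.3687
  t4: +3.5343
  t5: +2.1975
  t6: +2.6960
  t7: +0.6654
  t8: +0.3847
  t9: -0.3474
  t10: +1.6635
  t11: +0.4160
  t12: +3.5513
  t13: -0.2264
  t14: +0.0123
  t15: -0.1221
  t16: +1.9919
  t17: -1.4706
  t18: -0.1902
  t19: +0.2585
  t20: +0.1149
  t21: +2.4319
  t22: -1.2183
  t23: +1.1276
  t24: +1.8904
  t25: +0.2797
Σ = +20.9393 → |volume| = 20.94

Directed edges: 75 total; 9 unmatched, e.g. (0.23,-2.18,4.02)→(1.69,-1.9,2.98) → open.

20.94 OPEN


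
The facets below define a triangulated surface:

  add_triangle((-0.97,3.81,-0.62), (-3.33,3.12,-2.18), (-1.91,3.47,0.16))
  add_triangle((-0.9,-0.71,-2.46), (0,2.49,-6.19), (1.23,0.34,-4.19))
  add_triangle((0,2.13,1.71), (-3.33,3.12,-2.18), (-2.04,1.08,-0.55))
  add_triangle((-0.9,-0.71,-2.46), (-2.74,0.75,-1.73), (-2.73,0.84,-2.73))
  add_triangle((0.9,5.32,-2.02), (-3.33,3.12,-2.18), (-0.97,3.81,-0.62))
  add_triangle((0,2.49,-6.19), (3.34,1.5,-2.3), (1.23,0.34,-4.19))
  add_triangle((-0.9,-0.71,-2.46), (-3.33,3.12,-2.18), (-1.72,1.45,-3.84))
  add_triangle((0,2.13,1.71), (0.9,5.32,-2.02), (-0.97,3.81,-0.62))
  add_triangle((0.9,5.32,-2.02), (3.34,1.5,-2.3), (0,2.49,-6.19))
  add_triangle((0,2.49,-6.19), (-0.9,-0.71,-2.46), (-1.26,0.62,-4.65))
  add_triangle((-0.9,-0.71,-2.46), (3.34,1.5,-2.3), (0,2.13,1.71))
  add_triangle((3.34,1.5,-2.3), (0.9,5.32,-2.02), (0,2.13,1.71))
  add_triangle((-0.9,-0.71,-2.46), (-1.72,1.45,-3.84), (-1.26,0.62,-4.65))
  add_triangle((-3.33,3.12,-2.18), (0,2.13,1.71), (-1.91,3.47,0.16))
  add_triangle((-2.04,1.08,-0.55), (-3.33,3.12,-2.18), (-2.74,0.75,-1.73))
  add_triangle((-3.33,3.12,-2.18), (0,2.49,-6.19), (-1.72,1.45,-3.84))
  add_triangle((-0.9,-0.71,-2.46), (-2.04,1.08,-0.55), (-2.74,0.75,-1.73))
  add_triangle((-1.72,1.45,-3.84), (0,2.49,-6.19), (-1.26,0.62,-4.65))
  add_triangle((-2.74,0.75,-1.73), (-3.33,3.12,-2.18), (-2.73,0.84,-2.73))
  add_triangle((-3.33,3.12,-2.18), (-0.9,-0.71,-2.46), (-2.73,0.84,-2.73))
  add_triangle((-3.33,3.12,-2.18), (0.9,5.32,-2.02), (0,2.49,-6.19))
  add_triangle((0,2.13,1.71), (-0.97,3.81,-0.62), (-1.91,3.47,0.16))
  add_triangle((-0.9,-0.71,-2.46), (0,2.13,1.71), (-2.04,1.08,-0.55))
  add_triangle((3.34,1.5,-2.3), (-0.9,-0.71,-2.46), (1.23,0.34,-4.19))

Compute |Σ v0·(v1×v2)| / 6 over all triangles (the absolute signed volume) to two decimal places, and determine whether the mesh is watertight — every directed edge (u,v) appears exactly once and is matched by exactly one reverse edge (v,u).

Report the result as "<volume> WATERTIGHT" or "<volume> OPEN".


70.17 WATERTIGHT

Per-triangle v0·(v1×v2)/6:
  t1: +2.2569
  t2: +3.4059
  t3: +1.7176
  t4: +0.5196
  t5: +4.2525
  t6: +5.3656
  t7: +2.1719
  t8: +3.3417
  t9: +14.9979
  t10: +1.0482
  t11: -3.3606
  t12: +6.3396
  t13: +0.7163
  t14: -0.0725
  t15: +0.7628
  t16: +4.3055
  t17: -0.1283
  t18: +2.0959
  t19: +1.0116
  t20: +0.9709
  t21: +17.5677
  t22: +1.5902
  t23: -0.9160
  t24: +0.2050
Σ = +70.1660 → |volume| = 70.17

Directed edges: 72 total, each appears once with its reverse present → watertight.


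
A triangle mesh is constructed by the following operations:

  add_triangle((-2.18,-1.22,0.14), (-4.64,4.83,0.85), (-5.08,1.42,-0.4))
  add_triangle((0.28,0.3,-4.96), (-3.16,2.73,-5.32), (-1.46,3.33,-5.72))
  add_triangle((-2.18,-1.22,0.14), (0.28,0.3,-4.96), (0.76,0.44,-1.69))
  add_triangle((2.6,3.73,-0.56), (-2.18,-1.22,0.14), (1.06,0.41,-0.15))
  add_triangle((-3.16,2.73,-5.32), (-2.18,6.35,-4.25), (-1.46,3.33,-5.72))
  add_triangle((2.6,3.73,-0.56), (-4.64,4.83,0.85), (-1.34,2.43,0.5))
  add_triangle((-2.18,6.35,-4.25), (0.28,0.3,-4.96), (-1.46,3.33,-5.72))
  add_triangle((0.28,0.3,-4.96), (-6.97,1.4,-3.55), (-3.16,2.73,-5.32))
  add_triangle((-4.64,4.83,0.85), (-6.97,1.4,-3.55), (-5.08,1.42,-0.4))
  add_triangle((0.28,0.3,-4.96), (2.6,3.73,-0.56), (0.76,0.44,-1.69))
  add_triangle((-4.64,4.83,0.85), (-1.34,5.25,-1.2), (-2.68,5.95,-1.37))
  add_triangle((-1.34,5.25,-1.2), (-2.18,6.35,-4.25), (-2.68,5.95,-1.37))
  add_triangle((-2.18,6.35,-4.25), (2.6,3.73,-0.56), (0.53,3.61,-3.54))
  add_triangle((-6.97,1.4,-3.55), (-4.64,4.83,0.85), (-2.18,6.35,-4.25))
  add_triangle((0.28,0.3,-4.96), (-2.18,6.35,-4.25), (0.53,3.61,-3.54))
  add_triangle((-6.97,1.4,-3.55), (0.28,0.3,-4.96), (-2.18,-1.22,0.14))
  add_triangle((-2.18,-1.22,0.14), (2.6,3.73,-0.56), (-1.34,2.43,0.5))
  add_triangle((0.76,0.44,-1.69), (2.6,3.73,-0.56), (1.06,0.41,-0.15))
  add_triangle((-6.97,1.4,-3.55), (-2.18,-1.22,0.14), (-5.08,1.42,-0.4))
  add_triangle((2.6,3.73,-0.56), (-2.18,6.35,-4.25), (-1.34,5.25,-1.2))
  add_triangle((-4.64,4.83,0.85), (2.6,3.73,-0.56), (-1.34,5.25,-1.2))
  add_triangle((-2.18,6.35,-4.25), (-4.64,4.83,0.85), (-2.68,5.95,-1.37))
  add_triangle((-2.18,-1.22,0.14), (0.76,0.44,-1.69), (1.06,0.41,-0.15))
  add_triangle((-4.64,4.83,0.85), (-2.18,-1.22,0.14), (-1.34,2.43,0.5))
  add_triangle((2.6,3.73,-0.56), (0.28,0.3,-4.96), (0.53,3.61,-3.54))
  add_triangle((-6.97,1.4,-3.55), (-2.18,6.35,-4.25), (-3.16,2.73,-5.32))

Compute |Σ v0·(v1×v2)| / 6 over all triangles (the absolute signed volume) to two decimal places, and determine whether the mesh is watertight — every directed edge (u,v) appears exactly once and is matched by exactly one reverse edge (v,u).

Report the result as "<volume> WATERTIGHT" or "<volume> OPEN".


Per-triangle v0·(v1×v2)/6:
  t1: +2.8147
  t2: +4.9865
  t3: +0.0591
  t4: -0.0939
  t5: +7.0419
  t6: +1.3339
  t7: +3.0107
  t8: +10.8843
  t9: +8.4131
  t10: +1.3135
  t11: +2.0154
  t12: +2.8389
  t13: +8.2417
  t14: +36.2855
  t15: +8.4563
  t16: +9.3097
  t17: -0.7962
  t18: +0.7567
  t19: +4.7931
  t20: +8.5549
  t21: +6.9453
  t22: +5.4900
  t23: +0.1097
  t24: +0.4792
  t25: +6.2014
  t26: +17.8416
Σ = +157.2870 → |volume| = 157.29

Directed edges: 78 total, each appears once with its reverse present → watertight.

157.29 WATERTIGHT
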